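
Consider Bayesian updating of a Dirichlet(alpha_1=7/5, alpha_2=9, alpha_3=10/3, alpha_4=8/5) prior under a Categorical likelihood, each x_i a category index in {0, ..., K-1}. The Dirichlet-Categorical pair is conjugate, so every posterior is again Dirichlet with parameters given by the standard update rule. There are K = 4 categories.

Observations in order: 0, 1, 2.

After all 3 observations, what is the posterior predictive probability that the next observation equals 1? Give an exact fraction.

obs 1: x=0 → posterior Dirichlet(12/5, 9, 10/3, 8/5)
obs 2: x=1 → posterior Dirichlet(12/5, 10, 10/3, 8/5)
obs 3: x=2 → posterior Dirichlet(12/5, 10, 13/3, 8/5)

6/11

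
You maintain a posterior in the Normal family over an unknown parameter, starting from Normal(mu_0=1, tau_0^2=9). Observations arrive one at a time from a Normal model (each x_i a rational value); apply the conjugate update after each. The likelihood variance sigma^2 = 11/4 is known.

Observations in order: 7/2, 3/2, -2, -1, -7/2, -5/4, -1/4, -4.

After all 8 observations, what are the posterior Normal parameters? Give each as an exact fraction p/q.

mu_0=-241/299, tau_0^2=99/299

obs 1: x=7/2 → posterior Normal(137/47, 99/47)
obs 2: x=3/2 → posterior Normal(191/83, 99/83)
obs 3: x=-2 → posterior Normal(1, 99/119)
obs 4: x=-1 → posterior Normal(83/155, 99/155)
obs 5: x=-7/2 → posterior Normal(-43/191, 99/191)
obs 6: x=-5/4 → posterior Normal(-88/227, 99/227)
obs 7: x=-1/4 → posterior Normal(-97/263, 99/263)
obs 8: x=-4 → posterior Normal(-241/299, 99/299)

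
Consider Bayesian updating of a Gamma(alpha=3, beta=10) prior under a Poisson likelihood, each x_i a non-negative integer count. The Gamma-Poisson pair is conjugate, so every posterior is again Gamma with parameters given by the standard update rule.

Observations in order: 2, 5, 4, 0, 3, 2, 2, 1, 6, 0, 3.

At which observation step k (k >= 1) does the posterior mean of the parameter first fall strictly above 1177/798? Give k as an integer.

obs 1: x=2 → posterior Gamma(5, 11)
obs 2: x=5 → posterior Gamma(10, 12)
obs 3: x=4 → posterior Gamma(14, 13)
obs 4: x=0 → posterior Gamma(14, 14)
obs 5: x=3 → posterior Gamma(17, 15)
obs 6: x=2 → posterior Gamma(19, 16)
obs 7: x=2 → posterior Gamma(21, 17)
obs 8: x=1 → posterior Gamma(22, 18)
obs 9: x=6 → posterior Gamma(28, 19)
obs 10: x=0 → posterior Gamma(28, 20)
obs 11: x=3 → posterior Gamma(31, 21)

k = 11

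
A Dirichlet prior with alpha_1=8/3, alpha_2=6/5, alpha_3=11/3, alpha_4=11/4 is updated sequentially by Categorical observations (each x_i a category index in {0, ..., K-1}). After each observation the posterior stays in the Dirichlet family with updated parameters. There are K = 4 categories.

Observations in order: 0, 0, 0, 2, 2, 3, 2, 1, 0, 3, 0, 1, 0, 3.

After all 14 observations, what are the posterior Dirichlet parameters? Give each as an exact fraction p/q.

obs 1: x=0 → posterior Dirichlet(11/3, 6/5, 11/3, 11/4)
obs 2: x=0 → posterior Dirichlet(14/3, 6/5, 11/3, 11/4)
obs 3: x=0 → posterior Dirichlet(17/3, 6/5, 11/3, 11/4)
obs 4: x=2 → posterior Dirichlet(17/3, 6/5, 14/3, 11/4)
obs 5: x=2 → posterior Dirichlet(17/3, 6/5, 17/3, 11/4)
obs 6: x=3 → posterior Dirichlet(17/3, 6/5, 17/3, 15/4)
obs 7: x=2 → posterior Dirichlet(17/3, 6/5, 20/3, 15/4)
obs 8: x=1 → posterior Dirichlet(17/3, 11/5, 20/3, 15/4)
obs 9: x=0 → posterior Dirichlet(20/3, 11/5, 20/3, 15/4)
obs 10: x=3 → posterior Dirichlet(20/3, 11/5, 20/3, 19/4)
obs 11: x=0 → posterior Dirichlet(23/3, 11/5, 20/3, 19/4)
obs 12: x=1 → posterior Dirichlet(23/3, 16/5, 20/3, 19/4)
obs 13: x=0 → posterior Dirichlet(26/3, 16/5, 20/3, 19/4)
obs 14: x=3 → posterior Dirichlet(26/3, 16/5, 20/3, 23/4)

alpha_1=26/3, alpha_2=16/5, alpha_3=20/3, alpha_4=23/4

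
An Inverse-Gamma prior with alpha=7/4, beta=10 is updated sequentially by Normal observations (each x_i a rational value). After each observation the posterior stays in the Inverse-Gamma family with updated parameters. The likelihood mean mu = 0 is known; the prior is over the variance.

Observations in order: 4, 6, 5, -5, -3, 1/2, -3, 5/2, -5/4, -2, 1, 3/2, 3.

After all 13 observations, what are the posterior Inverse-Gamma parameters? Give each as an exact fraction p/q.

obs 1: x=4 → posterior Inverse-Gamma(9/4, 18)
obs 2: x=6 → posterior Inverse-Gamma(11/4, 36)
obs 3: x=5 → posterior Inverse-Gamma(13/4, 97/2)
obs 4: x=-5 → posterior Inverse-Gamma(15/4, 61)
obs 5: x=-3 → posterior Inverse-Gamma(17/4, 131/2)
obs 6: x=1/2 → posterior Inverse-Gamma(19/4, 525/8)
obs 7: x=-3 → posterior Inverse-Gamma(21/4, 561/8)
obs 8: x=5/2 → posterior Inverse-Gamma(23/4, 293/4)
obs 9: x=-5/4 → posterior Inverse-Gamma(25/4, 2369/32)
obs 10: x=-2 → posterior Inverse-Gamma(27/4, 2433/32)
obs 11: x=1 → posterior Inverse-Gamma(29/4, 2449/32)
obs 12: x=3/2 → posterior Inverse-Gamma(31/4, 2485/32)
obs 13: x=3 → posterior Inverse-Gamma(33/4, 2629/32)

alpha=33/4, beta=2629/32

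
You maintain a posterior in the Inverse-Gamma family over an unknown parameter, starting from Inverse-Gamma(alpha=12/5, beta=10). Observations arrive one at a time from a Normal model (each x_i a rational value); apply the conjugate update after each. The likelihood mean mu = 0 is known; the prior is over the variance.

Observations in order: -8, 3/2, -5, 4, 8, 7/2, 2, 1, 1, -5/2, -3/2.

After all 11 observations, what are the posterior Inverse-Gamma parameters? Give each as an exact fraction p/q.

obs 1: x=-8 → posterior Inverse-Gamma(29/10, 42)
obs 2: x=3/2 → posterior Inverse-Gamma(17/5, 345/8)
obs 3: x=-5 → posterior Inverse-Gamma(39/10, 445/8)
obs 4: x=4 → posterior Inverse-Gamma(22/5, 509/8)
obs 5: x=8 → posterior Inverse-Gamma(49/10, 765/8)
obs 6: x=7/2 → posterior Inverse-Gamma(27/5, 407/4)
obs 7: x=2 → posterior Inverse-Gamma(59/10, 415/4)
obs 8: x=1 → posterior Inverse-Gamma(32/5, 417/4)
obs 9: x=1 → posterior Inverse-Gamma(69/10, 419/4)
obs 10: x=-5/2 → posterior Inverse-Gamma(37/5, 863/8)
obs 11: x=-3/2 → posterior Inverse-Gamma(79/10, 109)

alpha=79/10, beta=109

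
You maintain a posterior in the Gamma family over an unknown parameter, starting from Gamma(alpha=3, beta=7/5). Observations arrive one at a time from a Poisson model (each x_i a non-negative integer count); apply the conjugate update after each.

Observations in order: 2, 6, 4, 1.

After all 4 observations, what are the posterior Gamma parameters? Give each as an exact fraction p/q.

alpha=16, beta=27/5

obs 1: x=2 → posterior Gamma(5, 12/5)
obs 2: x=6 → posterior Gamma(11, 17/5)
obs 3: x=4 → posterior Gamma(15, 22/5)
obs 4: x=1 → posterior Gamma(16, 27/5)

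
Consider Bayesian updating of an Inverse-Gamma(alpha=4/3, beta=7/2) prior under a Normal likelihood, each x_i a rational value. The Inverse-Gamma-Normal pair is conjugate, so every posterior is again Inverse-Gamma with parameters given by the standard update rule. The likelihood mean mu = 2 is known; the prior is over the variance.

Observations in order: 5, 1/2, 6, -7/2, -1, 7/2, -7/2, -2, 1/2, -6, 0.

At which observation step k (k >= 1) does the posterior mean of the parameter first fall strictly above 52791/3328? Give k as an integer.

k = 10

obs 1: x=5 → posterior Inverse-Gamma(11/6, 8)
obs 2: x=1/2 → posterior Inverse-Gamma(7/3, 73/8)
obs 3: x=6 → posterior Inverse-Gamma(17/6, 137/8)
obs 4: x=-7/2 → posterior Inverse-Gamma(10/3, 129/4)
obs 5: x=-1 → posterior Inverse-Gamma(23/6, 147/4)
obs 6: x=7/2 → posterior Inverse-Gamma(13/3, 303/8)
obs 7: x=-7/2 → posterior Inverse-Gamma(29/6, 53)
obs 8: x=-2 → posterior Inverse-Gamma(16/3, 61)
obs 9: x=1/2 → posterior Inverse-Gamma(35/6, 497/8)
obs 10: x=-6 → posterior Inverse-Gamma(19/3, 753/8)
obs 11: x=0 → posterior Inverse-Gamma(41/6, 769/8)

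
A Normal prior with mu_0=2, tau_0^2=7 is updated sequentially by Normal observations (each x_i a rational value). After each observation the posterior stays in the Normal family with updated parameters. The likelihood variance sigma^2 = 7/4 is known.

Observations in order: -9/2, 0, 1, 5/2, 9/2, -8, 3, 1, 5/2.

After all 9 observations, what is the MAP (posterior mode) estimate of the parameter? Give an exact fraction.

10/37

obs 1: x=-9/2 → posterior Normal(-16/5, 7/5)
obs 2: x=0 → posterior Normal(-16/9, 7/9)
obs 3: x=1 → posterior Normal(-12/13, 7/13)
obs 4: x=5/2 → posterior Normal(-2/17, 7/17)
obs 5: x=9/2 → posterior Normal(16/21, 1/3)
obs 6: x=-8 → posterior Normal(-16/25, 7/25)
obs 7: x=3 → posterior Normal(-4/29, 7/29)
obs 8: x=1 → posterior Normal(0, 7/33)
obs 9: x=5/2 → posterior Normal(10/37, 7/37)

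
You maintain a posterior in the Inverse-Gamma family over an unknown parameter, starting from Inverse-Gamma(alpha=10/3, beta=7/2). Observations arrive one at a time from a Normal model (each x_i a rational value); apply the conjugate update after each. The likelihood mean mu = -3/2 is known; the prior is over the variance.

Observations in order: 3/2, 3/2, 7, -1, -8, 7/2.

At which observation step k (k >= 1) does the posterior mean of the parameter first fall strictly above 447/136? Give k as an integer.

obs 1: x=3/2 → posterior Inverse-Gamma(23/6, 8)
obs 2: x=3/2 → posterior Inverse-Gamma(13/3, 25/2)
obs 3: x=7 → posterior Inverse-Gamma(29/6, 389/8)
obs 4: x=-1 → posterior Inverse-Gamma(16/3, 195/4)
obs 5: x=-8 → posterior Inverse-Gamma(35/6, 559/8)
obs 6: x=7/2 → posterior Inverse-Gamma(19/3, 659/8)

k = 2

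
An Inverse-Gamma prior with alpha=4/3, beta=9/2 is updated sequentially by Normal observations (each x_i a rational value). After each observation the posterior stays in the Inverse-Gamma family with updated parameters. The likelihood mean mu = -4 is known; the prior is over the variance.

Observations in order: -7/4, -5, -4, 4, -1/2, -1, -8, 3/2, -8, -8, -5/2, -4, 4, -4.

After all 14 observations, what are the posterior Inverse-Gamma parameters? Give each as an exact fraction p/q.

alpha=25/3, beta=3917/32

obs 1: x=-7/4 → posterior Inverse-Gamma(11/6, 225/32)
obs 2: x=-5 → posterior Inverse-Gamma(7/3, 241/32)
obs 3: x=-4 → posterior Inverse-Gamma(17/6, 241/32)
obs 4: x=4 → posterior Inverse-Gamma(10/3, 1265/32)
obs 5: x=-1/2 → posterior Inverse-Gamma(23/6, 1461/32)
obs 6: x=-1 → posterior Inverse-Gamma(13/3, 1605/32)
obs 7: x=-8 → posterior Inverse-Gamma(29/6, 1861/32)
obs 8: x=3/2 → posterior Inverse-Gamma(16/3, 2345/32)
obs 9: x=-8 → posterior Inverse-Gamma(35/6, 2601/32)
obs 10: x=-8 → posterior Inverse-Gamma(19/3, 2857/32)
obs 11: x=-5/2 → posterior Inverse-Gamma(41/6, 2893/32)
obs 12: x=-4 → posterior Inverse-Gamma(22/3, 2893/32)
obs 13: x=4 → posterior Inverse-Gamma(47/6, 3917/32)
obs 14: x=-4 → posterior Inverse-Gamma(25/3, 3917/32)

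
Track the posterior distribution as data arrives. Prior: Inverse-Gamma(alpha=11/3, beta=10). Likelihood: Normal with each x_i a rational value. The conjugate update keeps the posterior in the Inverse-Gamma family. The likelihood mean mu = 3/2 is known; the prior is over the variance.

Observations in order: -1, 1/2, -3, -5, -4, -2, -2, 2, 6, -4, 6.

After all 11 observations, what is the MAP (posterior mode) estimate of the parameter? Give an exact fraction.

1293/122

obs 1: x=-1 → posterior Inverse-Gamma(25/6, 105/8)
obs 2: x=1/2 → posterior Inverse-Gamma(14/3, 109/8)
obs 3: x=-3 → posterior Inverse-Gamma(31/6, 95/4)
obs 4: x=-5 → posterior Inverse-Gamma(17/3, 359/8)
obs 5: x=-4 → posterior Inverse-Gamma(37/6, 60)
obs 6: x=-2 → posterior Inverse-Gamma(20/3, 529/8)
obs 7: x=-2 → posterior Inverse-Gamma(43/6, 289/4)
obs 8: x=2 → posterior Inverse-Gamma(23/3, 579/8)
obs 9: x=6 → posterior Inverse-Gamma(49/6, 165/2)
obs 10: x=-4 → posterior Inverse-Gamma(26/3, 781/8)
obs 11: x=6 → posterior Inverse-Gamma(55/6, 431/4)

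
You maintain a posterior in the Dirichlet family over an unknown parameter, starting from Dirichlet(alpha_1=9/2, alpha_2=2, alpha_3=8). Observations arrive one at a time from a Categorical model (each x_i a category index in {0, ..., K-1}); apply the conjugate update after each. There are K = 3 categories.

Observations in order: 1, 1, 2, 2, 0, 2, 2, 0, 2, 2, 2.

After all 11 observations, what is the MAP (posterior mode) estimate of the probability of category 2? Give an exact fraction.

28/45

obs 1: x=1 → posterior Dirichlet(9/2, 3, 8)
obs 2: x=1 → posterior Dirichlet(9/2, 4, 8)
obs 3: x=2 → posterior Dirichlet(9/2, 4, 9)
obs 4: x=2 → posterior Dirichlet(9/2, 4, 10)
obs 5: x=0 → posterior Dirichlet(11/2, 4, 10)
obs 6: x=2 → posterior Dirichlet(11/2, 4, 11)
obs 7: x=2 → posterior Dirichlet(11/2, 4, 12)
obs 8: x=0 → posterior Dirichlet(13/2, 4, 12)
obs 9: x=2 → posterior Dirichlet(13/2, 4, 13)
obs 10: x=2 → posterior Dirichlet(13/2, 4, 14)
obs 11: x=2 → posterior Dirichlet(13/2, 4, 15)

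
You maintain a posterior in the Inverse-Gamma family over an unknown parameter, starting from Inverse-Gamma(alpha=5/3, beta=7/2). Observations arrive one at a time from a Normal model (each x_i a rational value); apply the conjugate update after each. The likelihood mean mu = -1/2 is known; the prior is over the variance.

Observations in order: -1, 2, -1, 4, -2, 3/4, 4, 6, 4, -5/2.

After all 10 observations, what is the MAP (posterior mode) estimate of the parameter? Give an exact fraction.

obs 1: x=-1 → posterior Inverse-Gamma(13/6, 29/8)
obs 2: x=2 → posterior Inverse-Gamma(8/3, 27/4)
obs 3: x=-1 → posterior Inverse-Gamma(19/6, 55/8)
obs 4: x=4 → posterior Inverse-Gamma(11/3, 17)
obs 5: x=-2 → posterior Inverse-Gamma(25/6, 145/8)
obs 6: x=3/4 → posterior Inverse-Gamma(14/3, 605/32)
obs 7: x=4 → posterior Inverse-Gamma(31/6, 929/32)
obs 8: x=6 → posterior Inverse-Gamma(17/3, 1605/32)
obs 9: x=4 → posterior Inverse-Gamma(37/6, 1929/32)
obs 10: x=-5/2 → posterior Inverse-Gamma(20/3, 1993/32)

5979/736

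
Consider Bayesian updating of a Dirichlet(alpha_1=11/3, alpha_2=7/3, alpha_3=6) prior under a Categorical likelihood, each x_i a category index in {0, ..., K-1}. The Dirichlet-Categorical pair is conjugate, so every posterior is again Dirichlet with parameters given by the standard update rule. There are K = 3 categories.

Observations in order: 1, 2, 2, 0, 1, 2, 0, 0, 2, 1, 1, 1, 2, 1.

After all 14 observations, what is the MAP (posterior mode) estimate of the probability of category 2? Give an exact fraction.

10/23

obs 1: x=1 → posterior Dirichlet(11/3, 10/3, 6)
obs 2: x=2 → posterior Dirichlet(11/3, 10/3, 7)
obs 3: x=2 → posterior Dirichlet(11/3, 10/3, 8)
obs 4: x=0 → posterior Dirichlet(14/3, 10/3, 8)
obs 5: x=1 → posterior Dirichlet(14/3, 13/3, 8)
obs 6: x=2 → posterior Dirichlet(14/3, 13/3, 9)
obs 7: x=0 → posterior Dirichlet(17/3, 13/3, 9)
obs 8: x=0 → posterior Dirichlet(20/3, 13/3, 9)
obs 9: x=2 → posterior Dirichlet(20/3, 13/3, 10)
obs 10: x=1 → posterior Dirichlet(20/3, 16/3, 10)
obs 11: x=1 → posterior Dirichlet(20/3, 19/3, 10)
obs 12: x=1 → posterior Dirichlet(20/3, 22/3, 10)
obs 13: x=2 → posterior Dirichlet(20/3, 22/3, 11)
obs 14: x=1 → posterior Dirichlet(20/3, 25/3, 11)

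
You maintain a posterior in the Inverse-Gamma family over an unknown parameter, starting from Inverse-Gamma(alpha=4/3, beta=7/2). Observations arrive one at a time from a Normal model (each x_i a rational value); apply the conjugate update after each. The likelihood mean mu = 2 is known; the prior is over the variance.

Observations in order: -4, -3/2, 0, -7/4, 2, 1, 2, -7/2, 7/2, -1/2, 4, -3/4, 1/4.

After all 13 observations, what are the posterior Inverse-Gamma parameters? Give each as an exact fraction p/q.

obs 1: x=-4 → posterior Inverse-Gamma(11/6, 43/2)
obs 2: x=-3/2 → posterior Inverse-Gamma(7/3, 221/8)
obs 3: x=0 → posterior Inverse-Gamma(17/6, 237/8)
obs 4: x=-7/4 → posterior Inverse-Gamma(10/3, 1173/32)
obs 5: x=2 → posterior Inverse-Gamma(23/6, 1173/32)
obs 6: x=1 → posterior Inverse-Gamma(13/3, 1189/32)
obs 7: x=2 → posterior Inverse-Gamma(29/6, 1189/32)
obs 8: x=-7/2 → posterior Inverse-Gamma(16/3, 1673/32)
obs 9: x=7/2 → posterior Inverse-Gamma(35/6, 1709/32)
obs 10: x=-1/2 → posterior Inverse-Gamma(19/3, 1809/32)
obs 11: x=4 → posterior Inverse-Gamma(41/6, 1873/32)
obs 12: x=-3/4 → posterior Inverse-Gamma(22/3, 997/16)
obs 13: x=1/4 → posterior Inverse-Gamma(47/6, 2043/32)

alpha=47/6, beta=2043/32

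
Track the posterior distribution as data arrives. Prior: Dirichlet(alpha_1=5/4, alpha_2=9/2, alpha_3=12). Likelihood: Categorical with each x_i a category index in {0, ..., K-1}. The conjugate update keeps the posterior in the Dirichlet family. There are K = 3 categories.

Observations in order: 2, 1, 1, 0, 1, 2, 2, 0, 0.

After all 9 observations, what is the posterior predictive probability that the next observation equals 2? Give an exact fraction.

60/107

obs 1: x=2 → posterior Dirichlet(5/4, 9/2, 13)
obs 2: x=1 → posterior Dirichlet(5/4, 11/2, 13)
obs 3: x=1 → posterior Dirichlet(5/4, 13/2, 13)
obs 4: x=0 → posterior Dirichlet(9/4, 13/2, 13)
obs 5: x=1 → posterior Dirichlet(9/4, 15/2, 13)
obs 6: x=2 → posterior Dirichlet(9/4, 15/2, 14)
obs 7: x=2 → posterior Dirichlet(9/4, 15/2, 15)
obs 8: x=0 → posterior Dirichlet(13/4, 15/2, 15)
obs 9: x=0 → posterior Dirichlet(17/4, 15/2, 15)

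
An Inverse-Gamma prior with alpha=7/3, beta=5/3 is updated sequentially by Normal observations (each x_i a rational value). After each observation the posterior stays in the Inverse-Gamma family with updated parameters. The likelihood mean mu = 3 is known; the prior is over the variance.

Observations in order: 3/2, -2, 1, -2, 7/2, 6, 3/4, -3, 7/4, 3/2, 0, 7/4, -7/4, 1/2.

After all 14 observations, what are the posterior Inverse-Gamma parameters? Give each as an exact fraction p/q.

alpha=28/3, beta=1837/24

obs 1: x=3/2 → posterior Inverse-Gamma(17/6, 67/24)
obs 2: x=-2 → posterior Inverse-Gamma(10/3, 367/24)
obs 3: x=1 → posterior Inverse-Gamma(23/6, 415/24)
obs 4: x=-2 → posterior Inverse-Gamma(13/3, 715/24)
obs 5: x=7/2 → posterior Inverse-Gamma(29/6, 359/12)
obs 6: x=6 → posterior Inverse-Gamma(16/3, 413/12)
obs 7: x=3/4 → posterior Inverse-Gamma(35/6, 3547/96)
obs 8: x=-3 → posterior Inverse-Gamma(19/3, 5275/96)
obs 9: x=7/4 → posterior Inverse-Gamma(41/6, 2675/48)
obs 10: x=3/2 → posterior Inverse-Gamma(22/3, 2729/48)
obs 11: x=0 → posterior Inverse-Gamma(47/6, 2945/48)
obs 12: x=7/4 → posterior Inverse-Gamma(25/3, 5965/96)
obs 13: x=-7/4 → posterior Inverse-Gamma(53/6, 881/12)
obs 14: x=1/2 → posterior Inverse-Gamma(28/3, 1837/24)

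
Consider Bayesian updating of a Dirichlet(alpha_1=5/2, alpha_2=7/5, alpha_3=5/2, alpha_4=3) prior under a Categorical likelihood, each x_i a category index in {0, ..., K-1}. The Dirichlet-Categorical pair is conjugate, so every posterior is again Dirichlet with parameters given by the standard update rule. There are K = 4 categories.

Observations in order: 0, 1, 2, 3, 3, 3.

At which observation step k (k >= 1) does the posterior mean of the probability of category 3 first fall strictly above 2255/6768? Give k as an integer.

obs 1: x=0 → posterior Dirichlet(7/2, 7/5, 5/2, 3)
obs 2: x=1 → posterior Dirichlet(7/2, 12/5, 5/2, 3)
obs 3: x=2 → posterior Dirichlet(7/2, 12/5, 7/2, 3)
obs 4: x=3 → posterior Dirichlet(7/2, 12/5, 7/2, 4)
obs 5: x=3 → posterior Dirichlet(7/2, 12/5, 7/2, 5)
obs 6: x=3 → posterior Dirichlet(7/2, 12/5, 7/2, 6)

k = 5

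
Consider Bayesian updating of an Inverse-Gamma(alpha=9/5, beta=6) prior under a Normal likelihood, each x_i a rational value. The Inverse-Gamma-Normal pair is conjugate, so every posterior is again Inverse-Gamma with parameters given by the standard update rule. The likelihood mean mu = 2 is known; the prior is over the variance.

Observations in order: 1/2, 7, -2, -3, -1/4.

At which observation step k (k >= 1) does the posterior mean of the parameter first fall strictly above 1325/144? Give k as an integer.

k = 2

obs 1: x=1/2 → posterior Inverse-Gamma(23/10, 57/8)
obs 2: x=7 → posterior Inverse-Gamma(14/5, 157/8)
obs 3: x=-2 → posterior Inverse-Gamma(33/10, 221/8)
obs 4: x=-3 → posterior Inverse-Gamma(19/5, 321/8)
obs 5: x=-1/4 → posterior Inverse-Gamma(43/10, 1365/32)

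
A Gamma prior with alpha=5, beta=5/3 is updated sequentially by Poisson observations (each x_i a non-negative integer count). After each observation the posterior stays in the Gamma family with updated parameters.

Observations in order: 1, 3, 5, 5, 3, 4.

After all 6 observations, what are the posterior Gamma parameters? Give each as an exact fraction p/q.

alpha=26, beta=23/3

obs 1: x=1 → posterior Gamma(6, 8/3)
obs 2: x=3 → posterior Gamma(9, 11/3)
obs 3: x=5 → posterior Gamma(14, 14/3)
obs 4: x=5 → posterior Gamma(19, 17/3)
obs 5: x=3 → posterior Gamma(22, 20/3)
obs 6: x=4 → posterior Gamma(26, 23/3)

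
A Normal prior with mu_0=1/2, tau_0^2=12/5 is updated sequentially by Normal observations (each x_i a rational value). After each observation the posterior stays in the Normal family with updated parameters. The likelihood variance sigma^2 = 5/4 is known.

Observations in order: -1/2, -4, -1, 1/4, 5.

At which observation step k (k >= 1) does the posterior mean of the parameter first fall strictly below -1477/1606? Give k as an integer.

k = 2

obs 1: x=-1/2 → posterior Normal(-23/146, 60/73)
obs 2: x=-4 → posterior Normal(-37/22, 60/121)
obs 3: x=-1 → posterior Normal(-503/338, 60/169)
obs 4: x=1/4 → posterior Normal(-479/434, 60/217)
obs 5: x=5 → posterior Normal(1/530, 12/53)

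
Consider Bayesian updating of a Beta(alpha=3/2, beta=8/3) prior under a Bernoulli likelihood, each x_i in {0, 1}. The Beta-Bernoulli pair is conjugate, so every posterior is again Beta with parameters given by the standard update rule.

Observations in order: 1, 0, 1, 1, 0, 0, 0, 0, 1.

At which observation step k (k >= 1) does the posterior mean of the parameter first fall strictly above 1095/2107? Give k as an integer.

obs 1: x=1 → posterior Beta(5/2, 8/3)
obs 2: x=0 → posterior Beta(5/2, 11/3)
obs 3: x=1 → posterior Beta(7/2, 11/3)
obs 4: x=1 → posterior Beta(9/2, 11/3)
obs 5: x=0 → posterior Beta(9/2, 14/3)
obs 6: x=0 → posterior Beta(9/2, 17/3)
obs 7: x=0 → posterior Beta(9/2, 20/3)
obs 8: x=0 → posterior Beta(9/2, 23/3)
obs 9: x=1 → posterior Beta(11/2, 23/3)

k = 4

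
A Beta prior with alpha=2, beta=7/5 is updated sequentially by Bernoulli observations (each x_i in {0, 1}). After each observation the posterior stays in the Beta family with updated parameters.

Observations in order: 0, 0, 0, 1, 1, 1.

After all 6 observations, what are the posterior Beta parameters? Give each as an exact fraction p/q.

obs 1: x=0 → posterior Beta(2, 12/5)
obs 2: x=0 → posterior Beta(2, 17/5)
obs 3: x=0 → posterior Beta(2, 22/5)
obs 4: x=1 → posterior Beta(3, 22/5)
obs 5: x=1 → posterior Beta(4, 22/5)
obs 6: x=1 → posterior Beta(5, 22/5)

alpha=5, beta=22/5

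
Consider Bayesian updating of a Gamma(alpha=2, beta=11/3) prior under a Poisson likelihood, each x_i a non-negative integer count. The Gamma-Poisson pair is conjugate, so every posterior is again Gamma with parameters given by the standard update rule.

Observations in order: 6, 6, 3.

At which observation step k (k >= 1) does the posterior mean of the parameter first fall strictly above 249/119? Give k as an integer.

k = 2

obs 1: x=6 → posterior Gamma(8, 14/3)
obs 2: x=6 → posterior Gamma(14, 17/3)
obs 3: x=3 → posterior Gamma(17, 20/3)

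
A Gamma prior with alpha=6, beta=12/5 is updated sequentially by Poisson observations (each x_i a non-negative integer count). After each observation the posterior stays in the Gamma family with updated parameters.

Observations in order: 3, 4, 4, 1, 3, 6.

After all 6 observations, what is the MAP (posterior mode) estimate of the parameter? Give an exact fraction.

65/21

obs 1: x=3 → posterior Gamma(9, 17/5)
obs 2: x=4 → posterior Gamma(13, 22/5)
obs 3: x=4 → posterior Gamma(17, 27/5)
obs 4: x=1 → posterior Gamma(18, 32/5)
obs 5: x=3 → posterior Gamma(21, 37/5)
obs 6: x=6 → posterior Gamma(27, 42/5)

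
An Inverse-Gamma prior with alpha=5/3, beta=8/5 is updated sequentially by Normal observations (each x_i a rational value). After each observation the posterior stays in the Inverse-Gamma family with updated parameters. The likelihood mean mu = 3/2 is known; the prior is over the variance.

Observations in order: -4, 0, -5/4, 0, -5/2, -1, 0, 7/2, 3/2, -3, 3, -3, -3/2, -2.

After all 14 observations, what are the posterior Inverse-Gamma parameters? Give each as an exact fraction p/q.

alpha=26/3, beta=11041/160

obs 1: x=-4 → posterior Inverse-Gamma(13/6, 669/40)
obs 2: x=0 → posterior Inverse-Gamma(8/3, 357/20)
obs 3: x=-5/4 → posterior Inverse-Gamma(19/6, 3461/160)
obs 4: x=0 → posterior Inverse-Gamma(11/3, 3641/160)
obs 5: x=-5/2 → posterior Inverse-Gamma(25/6, 4921/160)
obs 6: x=-1 → posterior Inverse-Gamma(14/3, 5421/160)
obs 7: x=0 → posterior Inverse-Gamma(31/6, 5601/160)
obs 8: x=7/2 → posterior Inverse-Gamma(17/3, 5921/160)
obs 9: x=3/2 → posterior Inverse-Gamma(37/6, 5921/160)
obs 10: x=-3 → posterior Inverse-Gamma(20/3, 7541/160)
obs 11: x=3 → posterior Inverse-Gamma(43/6, 7721/160)
obs 12: x=-3 → posterior Inverse-Gamma(23/3, 9341/160)
obs 13: x=-3/2 → posterior Inverse-Gamma(49/6, 10061/160)
obs 14: x=-2 → posterior Inverse-Gamma(26/3, 11041/160)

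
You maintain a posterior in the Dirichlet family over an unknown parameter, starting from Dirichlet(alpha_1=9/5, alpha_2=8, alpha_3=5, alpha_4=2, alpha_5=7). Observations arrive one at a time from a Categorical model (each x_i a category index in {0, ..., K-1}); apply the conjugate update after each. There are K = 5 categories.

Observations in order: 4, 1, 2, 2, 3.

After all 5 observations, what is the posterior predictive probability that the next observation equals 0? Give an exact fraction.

1/16

obs 1: x=4 → posterior Dirichlet(9/5, 8, 5, 2, 8)
obs 2: x=1 → posterior Dirichlet(9/5, 9, 5, 2, 8)
obs 3: x=2 → posterior Dirichlet(9/5, 9, 6, 2, 8)
obs 4: x=2 → posterior Dirichlet(9/5, 9, 7, 2, 8)
obs 5: x=3 → posterior Dirichlet(9/5, 9, 7, 3, 8)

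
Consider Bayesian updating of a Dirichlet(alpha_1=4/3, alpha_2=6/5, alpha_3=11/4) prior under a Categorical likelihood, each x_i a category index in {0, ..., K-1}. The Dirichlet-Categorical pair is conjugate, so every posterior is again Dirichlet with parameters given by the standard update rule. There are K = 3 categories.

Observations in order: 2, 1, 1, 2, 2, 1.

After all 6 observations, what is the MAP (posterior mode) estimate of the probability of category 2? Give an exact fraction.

obs 1: x=2 → posterior Dirichlet(4/3, 6/5, 15/4)
obs 2: x=1 → posterior Dirichlet(4/3, 11/5, 15/4)
obs 3: x=1 → posterior Dirichlet(4/3, 16/5, 15/4)
obs 4: x=2 → posterior Dirichlet(4/3, 16/5, 19/4)
obs 5: x=2 → posterior Dirichlet(4/3, 16/5, 23/4)
obs 6: x=1 → posterior Dirichlet(4/3, 21/5, 23/4)

285/497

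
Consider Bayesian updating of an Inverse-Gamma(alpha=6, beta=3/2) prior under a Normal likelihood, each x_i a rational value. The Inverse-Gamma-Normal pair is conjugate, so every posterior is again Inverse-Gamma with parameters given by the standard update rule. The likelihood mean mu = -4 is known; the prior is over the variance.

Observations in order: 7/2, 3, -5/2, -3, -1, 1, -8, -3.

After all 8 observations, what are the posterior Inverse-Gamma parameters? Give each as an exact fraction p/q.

obs 1: x=7/2 → posterior Inverse-Gamma(13/2, 237/8)
obs 2: x=3 → posterior Inverse-Gamma(7, 433/8)
obs 3: x=-5/2 → posterior Inverse-Gamma(15/2, 221/4)
obs 4: x=-3 → posterior Inverse-Gamma(8, 223/4)
obs 5: x=-1 → posterior Inverse-Gamma(17/2, 241/4)
obs 6: x=1 → posterior Inverse-Gamma(9, 291/4)
obs 7: x=-8 → posterior Inverse-Gamma(19/2, 323/4)
obs 8: x=-3 → posterior Inverse-Gamma(10, 325/4)

alpha=10, beta=325/4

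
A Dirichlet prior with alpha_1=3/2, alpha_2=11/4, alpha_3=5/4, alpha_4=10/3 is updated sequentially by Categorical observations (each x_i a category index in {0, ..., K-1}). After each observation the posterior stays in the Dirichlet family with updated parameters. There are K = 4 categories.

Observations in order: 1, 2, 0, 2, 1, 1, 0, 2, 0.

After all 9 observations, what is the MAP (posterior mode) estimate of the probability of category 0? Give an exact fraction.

21/83

obs 1: x=1 → posterior Dirichlet(3/2, 15/4, 5/4, 10/3)
obs 2: x=2 → posterior Dirichlet(3/2, 15/4, 9/4, 10/3)
obs 3: x=0 → posterior Dirichlet(5/2, 15/4, 9/4, 10/3)
obs 4: x=2 → posterior Dirichlet(5/2, 15/4, 13/4, 10/3)
obs 5: x=1 → posterior Dirichlet(5/2, 19/4, 13/4, 10/3)
obs 6: x=1 → posterior Dirichlet(5/2, 23/4, 13/4, 10/3)
obs 7: x=0 → posterior Dirichlet(7/2, 23/4, 13/4, 10/3)
obs 8: x=2 → posterior Dirichlet(7/2, 23/4, 17/4, 10/3)
obs 9: x=0 → posterior Dirichlet(9/2, 23/4, 17/4, 10/3)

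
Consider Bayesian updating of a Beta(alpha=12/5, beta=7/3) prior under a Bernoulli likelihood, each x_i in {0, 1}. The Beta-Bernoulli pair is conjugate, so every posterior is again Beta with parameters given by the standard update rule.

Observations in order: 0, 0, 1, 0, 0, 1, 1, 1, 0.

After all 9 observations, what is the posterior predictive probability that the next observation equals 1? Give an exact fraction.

48/103

obs 1: x=0 → posterior Beta(12/5, 10/3)
obs 2: x=0 → posterior Beta(12/5, 13/3)
obs 3: x=1 → posterior Beta(17/5, 13/3)
obs 4: x=0 → posterior Beta(17/5, 16/3)
obs 5: x=0 → posterior Beta(17/5, 19/3)
obs 6: x=1 → posterior Beta(22/5, 19/3)
obs 7: x=1 → posterior Beta(27/5, 19/3)
obs 8: x=1 → posterior Beta(32/5, 19/3)
obs 9: x=0 → posterior Beta(32/5, 22/3)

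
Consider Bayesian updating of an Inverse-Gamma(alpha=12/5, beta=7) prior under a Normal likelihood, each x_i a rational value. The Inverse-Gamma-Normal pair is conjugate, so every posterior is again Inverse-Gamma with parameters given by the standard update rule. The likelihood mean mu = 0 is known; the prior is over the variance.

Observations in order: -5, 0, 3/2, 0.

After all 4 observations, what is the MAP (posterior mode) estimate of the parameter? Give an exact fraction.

obs 1: x=-5 → posterior Inverse-Gamma(29/10, 39/2)
obs 2: x=0 → posterior Inverse-Gamma(17/5, 39/2)
obs 3: x=3/2 → posterior Inverse-Gamma(39/10, 165/8)
obs 4: x=0 → posterior Inverse-Gamma(22/5, 165/8)

275/72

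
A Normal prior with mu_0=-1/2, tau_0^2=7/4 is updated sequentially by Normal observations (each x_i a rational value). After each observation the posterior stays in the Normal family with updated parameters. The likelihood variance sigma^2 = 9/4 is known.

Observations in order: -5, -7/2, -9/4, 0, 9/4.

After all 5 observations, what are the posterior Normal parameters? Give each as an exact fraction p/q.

mu_0=-16/11, tau_0^2=63/176

obs 1: x=-5 → posterior Normal(-79/32, 63/64)
obs 2: x=-7/2 → posterior Normal(-64/23, 63/92)
obs 3: x=-9/4 → posterior Normal(-319/120, 21/40)
obs 4: x=0 → posterior Normal(-319/148, 63/148)
obs 5: x=9/4 → posterior Normal(-16/11, 63/176)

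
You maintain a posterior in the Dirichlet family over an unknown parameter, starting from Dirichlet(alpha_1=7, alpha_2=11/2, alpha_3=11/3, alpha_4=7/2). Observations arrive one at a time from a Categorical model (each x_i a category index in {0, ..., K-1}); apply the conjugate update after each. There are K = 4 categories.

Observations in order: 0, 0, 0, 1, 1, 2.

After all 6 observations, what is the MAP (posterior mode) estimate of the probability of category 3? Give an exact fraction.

3/26

obs 1: x=0 → posterior Dirichlet(8, 11/2, 11/3, 7/2)
obs 2: x=0 → posterior Dirichlet(9, 11/2, 11/3, 7/2)
obs 3: x=0 → posterior Dirichlet(10, 11/2, 11/3, 7/2)
obs 4: x=1 → posterior Dirichlet(10, 13/2, 11/3, 7/2)
obs 5: x=1 → posterior Dirichlet(10, 15/2, 11/3, 7/2)
obs 6: x=2 → posterior Dirichlet(10, 15/2, 14/3, 7/2)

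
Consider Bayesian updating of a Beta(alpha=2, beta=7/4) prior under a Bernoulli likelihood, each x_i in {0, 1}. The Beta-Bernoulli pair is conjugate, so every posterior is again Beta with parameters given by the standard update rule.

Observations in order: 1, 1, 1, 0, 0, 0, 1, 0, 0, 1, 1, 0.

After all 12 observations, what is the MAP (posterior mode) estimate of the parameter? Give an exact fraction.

28/55

obs 1: x=1 → posterior Beta(3, 7/4)
obs 2: x=1 → posterior Beta(4, 7/4)
obs 3: x=1 → posterior Beta(5, 7/4)
obs 4: x=0 → posterior Beta(5, 11/4)
obs 5: x=0 → posterior Beta(5, 15/4)
obs 6: x=0 → posterior Beta(5, 19/4)
obs 7: x=1 → posterior Beta(6, 19/4)
obs 8: x=0 → posterior Beta(6, 23/4)
obs 9: x=0 → posterior Beta(6, 27/4)
obs 10: x=1 → posterior Beta(7, 27/4)
obs 11: x=1 → posterior Beta(8, 27/4)
obs 12: x=0 → posterior Beta(8, 31/4)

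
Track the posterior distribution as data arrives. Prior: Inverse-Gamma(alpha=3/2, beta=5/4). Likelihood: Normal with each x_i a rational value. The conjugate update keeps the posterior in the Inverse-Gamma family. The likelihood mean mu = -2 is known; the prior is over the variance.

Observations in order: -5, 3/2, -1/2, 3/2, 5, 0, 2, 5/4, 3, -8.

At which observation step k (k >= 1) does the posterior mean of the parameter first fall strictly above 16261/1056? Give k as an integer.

k = 10

obs 1: x=-5 → posterior Inverse-Gamma(2, 23/4)
obs 2: x=3/2 → posterior Inverse-Gamma(5/2, 95/8)
obs 3: x=-1/2 → posterior Inverse-Gamma(3, 13)
obs 4: x=3/2 → posterior Inverse-Gamma(7/2, 153/8)
obs 5: x=5 → posterior Inverse-Gamma(4, 349/8)
obs 6: x=0 → posterior Inverse-Gamma(9/2, 365/8)
obs 7: x=2 → posterior Inverse-Gamma(5, 429/8)
obs 8: x=5/4 → posterior Inverse-Gamma(11/2, 1885/32)
obs 9: x=3 → posterior Inverse-Gamma(6, 2285/32)
obs 10: x=-8 → posterior Inverse-Gamma(13/2, 2861/32)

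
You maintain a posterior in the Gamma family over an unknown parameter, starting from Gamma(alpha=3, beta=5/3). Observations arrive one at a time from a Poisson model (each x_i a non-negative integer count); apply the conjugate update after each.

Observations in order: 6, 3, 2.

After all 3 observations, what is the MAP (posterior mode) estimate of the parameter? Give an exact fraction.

39/14

obs 1: x=6 → posterior Gamma(9, 8/3)
obs 2: x=3 → posterior Gamma(12, 11/3)
obs 3: x=2 → posterior Gamma(14, 14/3)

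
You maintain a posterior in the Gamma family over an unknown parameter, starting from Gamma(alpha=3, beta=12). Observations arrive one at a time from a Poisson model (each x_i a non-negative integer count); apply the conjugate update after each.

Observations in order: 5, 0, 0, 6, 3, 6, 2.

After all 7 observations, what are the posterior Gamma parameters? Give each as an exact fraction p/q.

alpha=25, beta=19

obs 1: x=5 → posterior Gamma(8, 13)
obs 2: x=0 → posterior Gamma(8, 14)
obs 3: x=0 → posterior Gamma(8, 15)
obs 4: x=6 → posterior Gamma(14, 16)
obs 5: x=3 → posterior Gamma(17, 17)
obs 6: x=6 → posterior Gamma(23, 18)
obs 7: x=2 → posterior Gamma(25, 19)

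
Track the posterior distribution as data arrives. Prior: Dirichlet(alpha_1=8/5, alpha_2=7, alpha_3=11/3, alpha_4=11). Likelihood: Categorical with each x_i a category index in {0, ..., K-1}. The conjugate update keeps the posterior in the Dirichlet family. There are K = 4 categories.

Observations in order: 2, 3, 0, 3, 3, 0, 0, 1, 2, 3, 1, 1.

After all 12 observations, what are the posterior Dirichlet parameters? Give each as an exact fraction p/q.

alpha_1=23/5, alpha_2=10, alpha_3=17/3, alpha_4=15

obs 1: x=2 → posterior Dirichlet(8/5, 7, 14/3, 11)
obs 2: x=3 → posterior Dirichlet(8/5, 7, 14/3, 12)
obs 3: x=0 → posterior Dirichlet(13/5, 7, 14/3, 12)
obs 4: x=3 → posterior Dirichlet(13/5, 7, 14/3, 13)
obs 5: x=3 → posterior Dirichlet(13/5, 7, 14/3, 14)
obs 6: x=0 → posterior Dirichlet(18/5, 7, 14/3, 14)
obs 7: x=0 → posterior Dirichlet(23/5, 7, 14/3, 14)
obs 8: x=1 → posterior Dirichlet(23/5, 8, 14/3, 14)
obs 9: x=2 → posterior Dirichlet(23/5, 8, 17/3, 14)
obs 10: x=3 → posterior Dirichlet(23/5, 8, 17/3, 15)
obs 11: x=1 → posterior Dirichlet(23/5, 9, 17/3, 15)
obs 12: x=1 → posterior Dirichlet(23/5, 10, 17/3, 15)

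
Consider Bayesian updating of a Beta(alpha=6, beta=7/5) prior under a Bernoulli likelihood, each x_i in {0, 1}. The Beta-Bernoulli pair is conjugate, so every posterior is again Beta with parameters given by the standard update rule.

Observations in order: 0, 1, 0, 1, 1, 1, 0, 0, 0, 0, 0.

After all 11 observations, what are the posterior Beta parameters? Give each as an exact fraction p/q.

alpha=10, beta=42/5

obs 1: x=0 → posterior Beta(6, 12/5)
obs 2: x=1 → posterior Beta(7, 12/5)
obs 3: x=0 → posterior Beta(7, 17/5)
obs 4: x=1 → posterior Beta(8, 17/5)
obs 5: x=1 → posterior Beta(9, 17/5)
obs 6: x=1 → posterior Beta(10, 17/5)
obs 7: x=0 → posterior Beta(10, 22/5)
obs 8: x=0 → posterior Beta(10, 27/5)
obs 9: x=0 → posterior Beta(10, 32/5)
obs 10: x=0 → posterior Beta(10, 37/5)
obs 11: x=0 → posterior Beta(10, 42/5)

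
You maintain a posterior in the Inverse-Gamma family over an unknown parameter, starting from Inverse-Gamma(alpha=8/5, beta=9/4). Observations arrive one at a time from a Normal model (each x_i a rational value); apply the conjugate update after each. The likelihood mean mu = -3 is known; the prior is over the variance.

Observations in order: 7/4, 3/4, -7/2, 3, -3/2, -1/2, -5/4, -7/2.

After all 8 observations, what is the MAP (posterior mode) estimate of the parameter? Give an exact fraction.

7135/1056

obs 1: x=7/4 → posterior Inverse-Gamma(21/10, 433/32)
obs 2: x=3/4 → posterior Inverse-Gamma(13/5, 329/16)
obs 3: x=-7/2 → posterior Inverse-Gamma(31/10, 331/16)
obs 4: x=3 → posterior Inverse-Gamma(18/5, 619/16)
obs 5: x=-3/2 → posterior Inverse-Gamma(41/10, 637/16)
obs 6: x=-1/2 → posterior Inverse-Gamma(23/5, 687/16)
obs 7: x=-5/4 → posterior Inverse-Gamma(51/10, 1423/32)
obs 8: x=-7/2 → posterior Inverse-Gamma(28/5, 1427/32)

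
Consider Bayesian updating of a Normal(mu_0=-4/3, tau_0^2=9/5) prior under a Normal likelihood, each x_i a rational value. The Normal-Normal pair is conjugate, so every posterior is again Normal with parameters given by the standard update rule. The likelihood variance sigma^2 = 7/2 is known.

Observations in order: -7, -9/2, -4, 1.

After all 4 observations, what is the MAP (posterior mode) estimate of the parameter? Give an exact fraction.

-923/321

obs 1: x=-7 → posterior Normal(-518/159, 63/53)
obs 2: x=-9/2 → posterior Normal(-761/213, 63/71)
obs 3: x=-4 → posterior Normal(-977/267, 63/89)
obs 4: x=1 → posterior Normal(-923/321, 63/107)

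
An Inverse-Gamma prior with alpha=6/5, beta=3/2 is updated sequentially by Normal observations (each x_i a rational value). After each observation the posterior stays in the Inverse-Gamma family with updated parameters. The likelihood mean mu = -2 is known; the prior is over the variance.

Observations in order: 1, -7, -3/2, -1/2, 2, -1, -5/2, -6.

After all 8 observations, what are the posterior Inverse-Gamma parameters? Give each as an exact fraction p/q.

alpha=26/5, beta=291/8

obs 1: x=1 → posterior Inverse-Gamma(17/10, 6)
obs 2: x=-7 → posterior Inverse-Gamma(11/5, 37/2)
obs 3: x=-3/2 → posterior Inverse-Gamma(27/10, 149/8)
obs 4: x=-1/2 → posterior Inverse-Gamma(16/5, 79/4)
obs 5: x=2 → posterior Inverse-Gamma(37/10, 111/4)
obs 6: x=-1 → posterior Inverse-Gamma(21/5, 113/4)
obs 7: x=-5/2 → posterior Inverse-Gamma(47/10, 227/8)
obs 8: x=-6 → posterior Inverse-Gamma(26/5, 291/8)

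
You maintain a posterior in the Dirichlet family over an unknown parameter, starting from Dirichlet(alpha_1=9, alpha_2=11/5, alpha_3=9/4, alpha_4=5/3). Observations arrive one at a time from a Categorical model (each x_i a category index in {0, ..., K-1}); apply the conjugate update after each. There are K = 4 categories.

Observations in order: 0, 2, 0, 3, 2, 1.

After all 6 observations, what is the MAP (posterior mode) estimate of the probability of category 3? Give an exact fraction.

100/1027

obs 1: x=0 → posterior Dirichlet(10, 11/5, 9/4, 5/3)
obs 2: x=2 → posterior Dirichlet(10, 11/5, 13/4, 5/3)
obs 3: x=0 → posterior Dirichlet(11, 11/5, 13/4, 5/3)
obs 4: x=3 → posterior Dirichlet(11, 11/5, 13/4, 8/3)
obs 5: x=2 → posterior Dirichlet(11, 11/5, 17/4, 8/3)
obs 6: x=1 → posterior Dirichlet(11, 16/5, 17/4, 8/3)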